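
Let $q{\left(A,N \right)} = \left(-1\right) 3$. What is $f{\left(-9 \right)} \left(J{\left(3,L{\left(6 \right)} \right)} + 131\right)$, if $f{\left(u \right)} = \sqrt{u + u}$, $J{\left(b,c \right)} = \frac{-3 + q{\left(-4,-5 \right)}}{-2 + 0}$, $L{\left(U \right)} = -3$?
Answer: $402 i \sqrt{2} \approx 568.51 i$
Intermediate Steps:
$q{\left(A,N \right)} = -3$
$J{\left(b,c \right)} = 3$ ($J{\left(b,c \right)} = \frac{-3 - 3}{-2 + 0} = - \frac{6}{-2} = \left(-6\right) \left(- \frac{1}{2}\right) = 3$)
$f{\left(u \right)} = \sqrt{2} \sqrt{u}$ ($f{\left(u \right)} = \sqrt{2 u} = \sqrt{2} \sqrt{u}$)
$f{\left(-9 \right)} \left(J{\left(3,L{\left(6 \right)} \right)} + 131\right) = \sqrt{2} \sqrt{-9} \left(3 + 131\right) = \sqrt{2} \cdot 3 i 134 = 3 i \sqrt{2} \cdot 134 = 402 i \sqrt{2}$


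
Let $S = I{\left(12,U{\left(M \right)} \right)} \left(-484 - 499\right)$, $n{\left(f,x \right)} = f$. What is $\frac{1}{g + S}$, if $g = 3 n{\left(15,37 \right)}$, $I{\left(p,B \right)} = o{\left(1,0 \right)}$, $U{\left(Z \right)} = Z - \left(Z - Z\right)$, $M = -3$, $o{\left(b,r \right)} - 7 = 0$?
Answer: $- \frac{1}{6836} \approx -0.00014628$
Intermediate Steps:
$o{\left(b,r \right)} = 7$ ($o{\left(b,r \right)} = 7 + 0 = 7$)
$U{\left(Z \right)} = Z$ ($U{\left(Z \right)} = Z - 0 = Z + 0 = Z$)
$I{\left(p,B \right)} = 7$
$S = -6881$ ($S = 7 \left(-484 - 499\right) = 7 \left(-983\right) = -6881$)
$g = 45$ ($g = 3 \cdot 15 = 45$)
$\frac{1}{g + S} = \frac{1}{45 - 6881} = \frac{1}{-6836} = - \frac{1}{6836}$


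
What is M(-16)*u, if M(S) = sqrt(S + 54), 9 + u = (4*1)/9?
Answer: -77*sqrt(38)/9 ≈ -52.740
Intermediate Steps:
u = -77/9 (u = -9 + (4*1)/9 = -9 + 4*(1/9) = -9 + 4/9 = -77/9 ≈ -8.5556)
M(S) = sqrt(54 + S)
M(-16)*u = sqrt(54 - 16)*(-77/9) = sqrt(38)*(-77/9) = -77*sqrt(38)/9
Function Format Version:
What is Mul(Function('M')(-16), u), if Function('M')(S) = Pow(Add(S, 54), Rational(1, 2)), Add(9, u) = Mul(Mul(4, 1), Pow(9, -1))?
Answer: Mul(Rational(-77, 9), Pow(38, Rational(1, 2))) ≈ -52.740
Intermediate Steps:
u = Rational(-77, 9) (u = Add(-9, Mul(Mul(4, 1), Pow(9, -1))) = Add(-9, Mul(4, Rational(1, 9))) = Add(-9, Rational(4, 9)) = Rational(-77, 9) ≈ -8.5556)
Function('M')(S) = Pow(Add(54, S), Rational(1, 2))
Mul(Function('M')(-16), u) = Mul(Pow(Add(54, -16), Rational(1, 2)), Rational(-77, 9)) = Mul(Pow(38, Rational(1, 2)), Rational(-77, 9)) = Mul(Rational(-77, 9), Pow(38, Rational(1, 2)))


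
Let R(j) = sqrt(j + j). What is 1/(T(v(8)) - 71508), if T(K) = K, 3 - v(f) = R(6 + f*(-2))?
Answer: I/(-71505*I + 2*sqrt(5)) ≈ -1.3985e-5 + 8.7467e-10*I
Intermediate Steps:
R(j) = sqrt(2)*sqrt(j) (R(j) = sqrt(2*j) = sqrt(2)*sqrt(j))
v(f) = 3 - sqrt(2)*sqrt(6 - 2*f) (v(f) = 3 - sqrt(2)*sqrt(6 + f*(-2)) = 3 - sqrt(2)*sqrt(6 - 2*f))
1/(T(v(8)) - 71508) = 1/((3 - 2*sqrt(3 - 1*8)) - 71508) = 1/((3 - 2*sqrt(3 - 8)) - 71508) = 1/((3 - 2*I*sqrt(5)) - 71508) = 1/(-71505 - 2*I*sqrt(5))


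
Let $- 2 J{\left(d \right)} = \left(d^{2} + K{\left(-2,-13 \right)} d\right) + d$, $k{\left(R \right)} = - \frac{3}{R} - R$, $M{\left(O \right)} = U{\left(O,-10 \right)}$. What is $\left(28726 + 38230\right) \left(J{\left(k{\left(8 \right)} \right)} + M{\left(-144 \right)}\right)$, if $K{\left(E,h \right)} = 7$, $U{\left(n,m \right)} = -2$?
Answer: $- \frac{7649723}{32} \approx -2.3905 \cdot 10^{5}$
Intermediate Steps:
$M{\left(O \right)} = -2$
$k{\left(R \right)} = - R - \frac{3}{R}$
$J{\left(d \right)} = - 4 d - \frac{d^{2}}{2}$ ($J{\left(d \right)} = - \frac{\left(d^{2} + 7 d\right) + d}{2} = - \frac{d^{2} + 8 d}{2} = - 4 d - \frac{d^{2}}{2}$)
$\left(28726 + 38230\right) \left(J{\left(k{\left(8 \right)} \right)} + M{\left(-144 \right)}\right) = \left(28726 + 38230\right) \left(- \frac{\left(\left(-1\right) 8 - \frac{3}{8}\right) \left(8 - \left(8 + \frac{3}{8}\right)\right)}{2} - 2\right) = 66956 \left(- \frac{\left(-8 - \frac{3}{8}\right) \left(8 - \frac{67}{8}\right)}{2} - 2\right) = 66956 \left(\left(- \frac{1}{2}\right) \left(- \frac{67}{8}\right) \left(8 - \frac{67}{8}\right) - 2\right) = 66956 \left(\left(- \frac{1}{2}\right) \left(- \frac{67}{8}\right) \left(- \frac{3}{8}\right) - 2\right) = 66956 \left(- \frac{201}{128} - 2\right) = 66956 \left(- \frac{457}{128}\right) = - \frac{7649723}{32}$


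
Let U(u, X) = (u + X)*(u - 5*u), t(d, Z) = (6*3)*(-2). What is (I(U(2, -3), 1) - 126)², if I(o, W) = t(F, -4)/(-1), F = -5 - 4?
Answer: 8100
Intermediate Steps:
F = -9
t(d, Z) = -36 (t(d, Z) = 18*(-2) = -36)
U(u, X) = -4*u*(X + u) (U(u, X) = (X + u)*(-4*u) = -4*u*(X + u))
I(o, W) = 36 (I(o, W) = -36/(-1) = -36*(-1) = 36)
(I(U(2, -3), 1) - 126)² = (36 - 126)² = (-90)² = 8100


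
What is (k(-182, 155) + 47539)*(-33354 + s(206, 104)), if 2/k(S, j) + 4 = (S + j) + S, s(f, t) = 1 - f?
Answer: -339811889995/213 ≈ -1.5954e+9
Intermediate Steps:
k(S, j) = 2/(-4 + j + 2*S) (k(S, j) = 2/(-4 + ((S + j) + S)) = 2/(-4 + (j + 2*S)) = 2/(-4 + j + 2*S))
(k(-182, 155) + 47539)*(-33354 + s(206, 104)) = (2/(-4 + 155 + 2*(-182)) + 47539)*(-33354 + (1 - 1*206)) = (2/(-4 + 155 - 364) + 47539)*(-33354 + (1 - 206)) = (2/(-213) + 47539)*(-33354 - 205) = (2*(-1/213) + 47539)*(-33559) = (-2/213 + 47539)*(-33559) = (10125805/213)*(-33559) = -339811889995/213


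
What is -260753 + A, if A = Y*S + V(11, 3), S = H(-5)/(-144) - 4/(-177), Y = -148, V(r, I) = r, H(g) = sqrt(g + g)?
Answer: -46151926/177 + 37*I*sqrt(10)/36 ≈ -2.6075e+5 + 3.2501*I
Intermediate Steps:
H(g) = sqrt(2)*sqrt(g) (H(g) = sqrt(2*g) = sqrt(2)*sqrt(g))
S = 4/177 - I*sqrt(10)/144 (S = (sqrt(2)*sqrt(-5))/(-144) - 4/(-177) = (sqrt(2)*(I*sqrt(5)))*(-1/144) - 4*(-1/177) = (I*sqrt(10))*(-1/144) + 4/177 = -I*sqrt(10)/144 + 4/177 = 4/177 - I*sqrt(10)/144 ≈ 0.022599 - 0.02196*I)
A = 1355/177 + 37*I*sqrt(10)/36 (A = -148*(4/177 - I*sqrt(10)/144) + 11 = (-592/177 + 37*I*sqrt(10)/36) + 11 = 1355/177 + 37*I*sqrt(10)/36 ≈ 7.6554 + 3.2501*I)
-260753 + A = -260753 + (1355/177 + 37*I*sqrt(10)/36) = -46151926/177 + 37*I*sqrt(10)/36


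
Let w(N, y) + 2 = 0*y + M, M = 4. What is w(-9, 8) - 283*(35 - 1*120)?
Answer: 24057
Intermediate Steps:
w(N, y) = 2 (w(N, y) = -2 + (0*y + 4) = -2 + (0 + 4) = -2 + 4 = 2)
w(-9, 8) - 283*(35 - 1*120) = 2 - 283*(35 - 1*120) = 2 - 283*(35 - 120) = 2 - 283*(-85) = 2 + 24055 = 24057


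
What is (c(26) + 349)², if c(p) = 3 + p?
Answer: 142884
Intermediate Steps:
(c(26) + 349)² = ((3 + 26) + 349)² = (29 + 349)² = 378² = 142884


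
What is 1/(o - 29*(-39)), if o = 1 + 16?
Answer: 1/1148 ≈ 0.00087108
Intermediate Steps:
o = 17
1/(o - 29*(-39)) = 1/(17 - 29*(-39)) = 1/(17 + 1131) = 1/1148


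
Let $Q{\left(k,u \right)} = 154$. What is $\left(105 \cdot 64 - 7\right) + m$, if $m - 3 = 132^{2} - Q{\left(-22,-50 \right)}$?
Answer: $23986$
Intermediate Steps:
$m = 17273$ ($m = 3 + \left(132^{2} - 154\right) = 3 + \left(17424 - 154\right) = 3 + 17270 = 17273$)
$\left(105 \cdot 64 - 7\right) + m = \left(105 \cdot 64 - 7\right) + 17273 = \left(6720 - 7\right) + 17273 = 6713 + 17273 = 23986$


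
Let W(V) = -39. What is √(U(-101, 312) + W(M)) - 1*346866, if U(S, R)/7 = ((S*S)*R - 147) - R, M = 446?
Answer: -346866 + 2*√5568933 ≈ -3.4215e+5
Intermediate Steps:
U(S, R) = -1029 - 7*R + 7*R*S² (U(S, R) = 7*(((S*S)*R - 147) - R) = 7*((S²*R - 147) - R) = 7*((R*S² - 147) - R) = 7*((-147 + R*S²) - R) = 7*(-147 - R + R*S²) = -1029 - 7*R + 7*R*S²)
√(U(-101, 312) + W(M)) - 1*346866 = √((-1029 - 7*312 + 7*312*(-101)²) - 39) - 1*346866 = √((-1029 - 2184 + 7*312*10201) - 39) - 346866 = √((-1029 - 2184 + 22278984) - 39) - 346866 = √(22275771 - 39) - 346866 = √22275732 - 346866 = 2*√5568933 - 346866 = -346866 + 2*√5568933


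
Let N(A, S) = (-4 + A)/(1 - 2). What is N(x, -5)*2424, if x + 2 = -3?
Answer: 21816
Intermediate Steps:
x = -5 (x = -2 - 3 = -5)
N(A, S) = 4 - A (N(A, S) = (-4 + A)/(-1) = (-4 + A)*(-1) = 4 - A)
N(x, -5)*2424 = (4 - 1*(-5))*2424 = (4 + 5)*2424 = 9*2424 = 21816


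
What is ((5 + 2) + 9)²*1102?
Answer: 282112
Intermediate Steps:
((5 + 2) + 9)²*1102 = (7 + 9)²*1102 = 16²*1102 = 256*1102 = 282112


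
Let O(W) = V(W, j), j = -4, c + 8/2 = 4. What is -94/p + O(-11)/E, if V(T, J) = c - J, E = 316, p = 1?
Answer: -7425/79 ≈ -93.987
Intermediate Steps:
c = 0 (c = -4 + 4 = 0)
V(T, J) = -J (V(T, J) = 0 - J = -J)
O(W) = 4 (O(W) = -1*(-4) = 4)
-94/p + O(-11)/E = -94/1 + 4/316 = -94*1 + 4*(1/316) = -94 + 1/79 = -7425/79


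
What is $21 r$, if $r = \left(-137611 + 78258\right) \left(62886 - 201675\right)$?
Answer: $172988413857$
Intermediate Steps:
$r = 8237543517$ ($r = \left(-59353\right) \left(-138789\right) = 8237543517$)
$21 r = 21 \cdot 8237543517 = 172988413857$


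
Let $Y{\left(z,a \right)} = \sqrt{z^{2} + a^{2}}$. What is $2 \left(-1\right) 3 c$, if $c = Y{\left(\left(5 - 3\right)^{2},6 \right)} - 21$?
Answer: $126 - 12 \sqrt{13} \approx 82.733$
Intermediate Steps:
$Y{\left(z,a \right)} = \sqrt{a^{2} + z^{2}}$
$c = -21 + 2 \sqrt{13}$ ($c = \sqrt{6^{2} + \left(\left(5 - 3\right)^{2}\right)^{2}} - 21 = \sqrt{36 + \left(2^{2}\right)^{2}} - 21 = \sqrt{36 + 4^{2}} - 21 = \sqrt{36 + 16} - 21 = \sqrt{52} - 21 = 2 \sqrt{13} - 21 = -21 + 2 \sqrt{13} \approx -13.789$)
$2 \left(-1\right) 3 c = 2 \left(-1\right) 3 \left(-21 + 2 \sqrt{13}\right) = \left(-2\right) 3 \left(-21 + 2 \sqrt{13}\right) = - 6 \left(-21 + 2 \sqrt{13}\right) = 126 - 12 \sqrt{13}$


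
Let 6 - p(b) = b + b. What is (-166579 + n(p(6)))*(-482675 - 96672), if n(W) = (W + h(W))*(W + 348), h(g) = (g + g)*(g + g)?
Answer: 69164182901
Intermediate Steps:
p(b) = 6 - 2*b (p(b) = 6 - (b + b) = 6 - 2*b)
h(g) = 4*g² (h(g) = (2*g)*(2*g) = 4*g²)
n(W) = (348 + W)*(W + 4*W²) (n(W) = (W + 4*W²)*(W + 348) = (W + 4*W²)*(348 + W) = (348 + W)*(W + 4*W²))
(-166579 + n(p(6)))*(-482675 - 96672) = (-166579 + (6 - 2*6)*(348 + 4*(6 - 2*6)² + 1393*(6 - 2*6)))*(-482675 - 96672) = (-166579 + (6 - 12)*(348 + 4*(6 - 12)² + 1393*(6 - 12)))*(-579347) = (-166579 - 6*(348 + 4*(-6)² + 1393*(-6)))*(-579347) = (-166579 - 6*(348 + 4*36 - 8358))*(-579347) = (-166579 - 6*(348 + 144 - 8358))*(-579347) = (-166579 - 6*(-7866))*(-579347) = (-166579 + 47196)*(-579347) = -119383*(-579347) = 69164182901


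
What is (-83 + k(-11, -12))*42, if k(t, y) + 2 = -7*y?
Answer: -42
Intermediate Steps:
k(t, y) = -2 - 7*y
(-83 + k(-11, -12))*42 = (-83 + (-2 - 7*(-12)))*42 = (-83 + (-2 + 84))*42 = (-83 + 82)*42 = -1*42 = -42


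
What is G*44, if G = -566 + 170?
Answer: -17424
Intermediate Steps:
G = -396
G*44 = -396*44 = -17424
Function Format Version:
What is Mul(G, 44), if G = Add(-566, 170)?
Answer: -17424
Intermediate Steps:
G = -396
Mul(G, 44) = Mul(-396, 44) = -17424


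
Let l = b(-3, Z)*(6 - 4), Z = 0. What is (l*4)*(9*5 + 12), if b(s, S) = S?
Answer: 0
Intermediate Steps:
l = 0 (l = 0*(6 - 4) = 0*2 = 0)
(l*4)*(9*5 + 12) = (0*4)*(9*5 + 12) = 0*(45 + 12) = 0*57 = 0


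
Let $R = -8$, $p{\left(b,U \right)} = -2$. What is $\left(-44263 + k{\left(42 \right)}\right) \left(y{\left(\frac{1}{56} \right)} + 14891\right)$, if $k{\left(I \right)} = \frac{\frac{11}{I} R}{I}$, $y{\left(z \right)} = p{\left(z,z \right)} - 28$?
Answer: $- \frac{41440970615}{63} \approx -6.5779 \cdot 10^{8}$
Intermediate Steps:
$y{\left(z \right)} = -30$ ($y{\left(z \right)} = -2 - 28 = -30$)
$k{\left(I \right)} = - \frac{88}{I^{2}}$ ($k{\left(I \right)} = \frac{\frac{11}{I} \left(-8\right)}{I} = \frac{\left(-88\right) \frac{1}{I}}{I} = - \frac{88}{I^{2}}$)
$\left(-44263 + k{\left(42 \right)}\right) \left(y{\left(\frac{1}{56} \right)} + 14891\right) = \left(-44263 - \frac{88}{1764}\right) \left(-30 + 14891\right) = \left(-44263 - \frac{22}{441}\right) 14861 = \left(- \frac{19520005}{441}\right) 14861 = - \frac{41440970615}{63}$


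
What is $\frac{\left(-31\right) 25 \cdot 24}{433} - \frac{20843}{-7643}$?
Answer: $- \frac{133134781}{3309419} \approx -40.229$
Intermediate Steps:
$\frac{\left(-31\right) 25 \cdot 24}{433} - \frac{20843}{-7643} = \left(-775\right) 24 \cdot \frac{1}{433} - - \frac{20843}{7643} = \left(-18600\right) \frac{1}{433} + \frac{20843}{7643} = - \frac{18600}{433} + \frac{20843}{7643} = - \frac{133134781}{3309419}$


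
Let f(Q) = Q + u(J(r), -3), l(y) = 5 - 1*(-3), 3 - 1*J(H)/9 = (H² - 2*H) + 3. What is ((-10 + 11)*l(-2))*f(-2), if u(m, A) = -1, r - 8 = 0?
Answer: -24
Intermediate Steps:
r = 8 (r = 8 + 0 = 8)
J(H) = -9*H² + 18*H (J(H) = 27 - 9*((H² - 2*H) + 3) = 27 - 9*(3 + H² - 2*H) = 27 + (-27 - 9*H² + 18*H) = -9*H² + 18*H)
l(y) = 8 (l(y) = 5 + 3 = 8)
f(Q) = -1 + Q (f(Q) = Q - 1 = -1 + Q)
((-10 + 11)*l(-2))*f(-2) = ((-10 + 11)*8)*(-1 - 2) = (1*8)*(-3) = 8*(-3) = -24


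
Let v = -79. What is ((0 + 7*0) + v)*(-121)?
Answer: 9559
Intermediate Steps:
((0 + 7*0) + v)*(-121) = ((0 + 7*0) - 79)*(-121) = ((0 + 0) - 79)*(-121) = (0 - 79)*(-121) = -79*(-121) = 9559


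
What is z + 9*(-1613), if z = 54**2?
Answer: -11601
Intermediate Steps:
z = 2916
z + 9*(-1613) = 2916 + 9*(-1613) = 2916 - 14517 = -11601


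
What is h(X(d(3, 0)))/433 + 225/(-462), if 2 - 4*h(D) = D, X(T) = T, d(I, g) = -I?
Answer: -64565/133364 ≈ -0.48413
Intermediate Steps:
h(D) = ½ - D/4
h(X(d(3, 0)))/433 + 225/(-462) = (½ - (-1)*3/4)/433 + 225/(-462) = (½ - ¼*(-3))*(1/433) + 225*(-1/462) = (½ + ¾)*(1/433) - 75/154 = (5/4)*(1/433) - 75/154 = 5/1732 - 75/154 = -64565/133364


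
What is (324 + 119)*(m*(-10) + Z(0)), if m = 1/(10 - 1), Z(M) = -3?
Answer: -16391/9 ≈ -1821.2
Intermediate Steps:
m = ⅑ (m = 1/9 = ⅑ ≈ 0.11111)
(324 + 119)*(m*(-10) + Z(0)) = (324 + 119)*((⅑)*(-10) - 3) = 443*(-10/9 - 3) = 443*(-37/9) = -16391/9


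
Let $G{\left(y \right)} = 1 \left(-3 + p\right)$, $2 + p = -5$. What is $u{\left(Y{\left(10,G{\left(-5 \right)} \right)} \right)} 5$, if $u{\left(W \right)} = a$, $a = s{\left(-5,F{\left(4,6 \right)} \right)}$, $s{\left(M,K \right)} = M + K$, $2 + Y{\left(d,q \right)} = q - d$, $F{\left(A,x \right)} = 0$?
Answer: $-25$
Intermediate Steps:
$p = -7$ ($p = -2 - 5 = -7$)
$G{\left(y \right)} = -10$ ($G{\left(y \right)} = 1 \left(-3 - 7\right) = 1 \left(-10\right) = -10$)
$Y{\left(d,q \right)} = -2 + q - d$ ($Y{\left(d,q \right)} = -2 - \left(d - q\right) = -2 + q - d$)
$s{\left(M,K \right)} = K + M$
$a = -5$ ($a = 0 - 5 = -5$)
$u{\left(W \right)} = -5$
$u{\left(Y{\left(10,G{\left(-5 \right)} \right)} \right)} 5 = \left(-5\right) 5 = -25$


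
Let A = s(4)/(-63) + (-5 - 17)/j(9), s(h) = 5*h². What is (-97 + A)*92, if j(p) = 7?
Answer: -587788/63 ≈ -9330.0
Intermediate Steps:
A = -278/63 (A = (5*4²)/(-63) + (-5 - 17)/7 = (5*16)*(-1/63) - 22*⅐ = 80*(-1/63) - 22/7 = -80/63 - 22/7 = -278/63 ≈ -4.4127)
(-97 + A)*92 = (-97 - 278/63)*92 = -6389/63*92 = -587788/63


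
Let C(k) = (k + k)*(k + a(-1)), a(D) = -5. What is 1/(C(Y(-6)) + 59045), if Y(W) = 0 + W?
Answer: 1/59177 ≈ 1.6898e-5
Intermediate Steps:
Y(W) = W
C(k) = 2*k*(-5 + k) (C(k) = (k + k)*(k - 5) = (2*k)*(-5 + k) = 2*k*(-5 + k))
1/(C(Y(-6)) + 59045) = 1/(2*(-6)*(-5 - 6) + 59045) = 1/(2*(-6)*(-11) + 59045) = 1/(132 + 59045) = 1/59177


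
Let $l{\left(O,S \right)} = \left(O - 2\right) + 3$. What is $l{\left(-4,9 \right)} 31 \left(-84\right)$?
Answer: $7812$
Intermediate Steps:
$l{\left(O,S \right)} = 1 + O$ ($l{\left(O,S \right)} = \left(-2 + O\right) + 3 = 1 + O$)
$l{\left(-4,9 \right)} 31 \left(-84\right) = \left(1 - 4\right) 31 \left(-84\right) = \left(-3\right) 31 \left(-84\right) = \left(-93\right) \left(-84\right) = 7812$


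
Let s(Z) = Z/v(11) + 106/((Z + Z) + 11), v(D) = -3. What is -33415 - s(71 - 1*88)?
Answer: -2305708/69 ≈ -33416.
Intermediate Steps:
s(Z) = 106/(11 + 2*Z) - Z/3 (s(Z) = Z/(-3) + 106/((Z + Z) + 11) = Z*(-1/3) + 106/(2*Z + 11) = -Z/3 + 106/(11 + 2*Z) = 106/(11 + 2*Z) - Z/3)
-33415 - s(71 - 1*88) = -33415 - (318 - 11*(71 - 1*88) - 2*(71 - 1*88)**2)/(3*(11 + 2*(71 - 1*88))) = -33415 - (318 - 11*(71 - 88) - 2*(71 - 88)**2)/(3*(11 + 2*(71 - 88))) = -33415 - (318 - 11*(-17) - 2*(-17)**2)/(3*(11 + 2*(-17))) = -33415 - (318 + 187 - 2*289)/(3*(11 - 34)) = -33415 - (318 + 187 - 578)/(3*(-23)) = -33415 - (-1)*(-73)/(3*23) = -33415 - 1*73/69 = -33415 - 73/69 = -2305708/69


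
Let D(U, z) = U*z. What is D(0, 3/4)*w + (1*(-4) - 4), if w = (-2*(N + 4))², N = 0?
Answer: -8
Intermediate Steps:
w = 64 (w = (-2*(0 + 4))² = (-2*4)² = (-8)² = 64)
D(0, 3/4)*w + (1*(-4) - 4) = (0*(3/4))*64 + (1*(-4) - 4) = (0*(3*(¼)))*64 + (-4 - 4) = (0*(¾))*64 - 8 = 0*64 - 8 = 0 - 8 = -8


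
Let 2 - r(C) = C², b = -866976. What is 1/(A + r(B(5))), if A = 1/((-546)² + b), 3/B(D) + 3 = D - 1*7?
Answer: 2844300/4664647 ≈ 0.60976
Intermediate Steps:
B(D) = 3/(-10 + D) (B(D) = 3/(-3 + (D - 1*7)) = 3/(-3 + (D - 7)) = 3/(-3 + (-7 + D)) = 3/(-10 + D))
r(C) = 2 - C²
A = -1/568860 (A = 1/((-546)² - 866976) = 1/(298116 - 866976) = 1/(-568860) = -1/568860 ≈ -1.7579e-6)
1/(A + r(B(5))) = 1/(-1/568860 + (2 - (3/(-10 + 5))²)) = 1/(-1/568860 + (2 - (3/(-5))²)) = 1/(-1/568860 + (2 - (3*(-⅕))²)) = 1/(-1/568860 + (2 - (-⅗)²)) = 1/(-1/568860 + (2 - 1*9/25)) = 1/(-1/568860 + (2 - 9/25)) = 1/(-1/568860 + 41/25) = 1/(4664647/2844300) = 2844300/4664647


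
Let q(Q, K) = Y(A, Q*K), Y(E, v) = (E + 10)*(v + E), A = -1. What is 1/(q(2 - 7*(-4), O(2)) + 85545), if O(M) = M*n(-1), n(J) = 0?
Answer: 1/85536 ≈ 1.1691e-5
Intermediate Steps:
O(M) = 0 (O(M) = M*0 = 0)
Y(E, v) = (10 + E)*(E + v)
q(Q, K) = -9 + 9*K*Q (q(Q, K) = (-1)**2 + 10*(-1) + 10*(Q*K) - Q*K = 1 - 10 + 10*(K*Q) - K*Q = 1 - 10 + 10*K*Q - K*Q = -9 + 9*K*Q)
1/(q(2 - 7*(-4), O(2)) + 85545) = 1/((-9 + 9*0*(2 - 7*(-4))) + 85545) = 1/((-9 + 9*0*(2 + 28)) + 85545) = 1/((-9 + 9*0*30) + 85545) = 1/((-9 + 0) + 85545) = 1/(-9 + 85545) = 1/85536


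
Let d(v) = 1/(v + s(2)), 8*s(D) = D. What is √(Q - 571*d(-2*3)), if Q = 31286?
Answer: √16602826/23 ≈ 177.16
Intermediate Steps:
s(D) = D/8
d(v) = 1/(¼ + v) (d(v) = 1/(v + (⅛)*2) = 1/(v + ¼) = 1/(¼ + v))
√(Q - 571*d(-2*3)) = √(31286 - 2284/(1 + 4*(-2*3))) = √(31286 - 2284/(1 + 4*(-6))) = √(31286 - 2284/(1 - 24)) = √(31286 - 2284/(-23)) = √(31286 - 2284*(-1)/23) = √(31286 - 571*(-4/23)) = √(31286 + 2284/23) = √(721862/23) = √16602826/23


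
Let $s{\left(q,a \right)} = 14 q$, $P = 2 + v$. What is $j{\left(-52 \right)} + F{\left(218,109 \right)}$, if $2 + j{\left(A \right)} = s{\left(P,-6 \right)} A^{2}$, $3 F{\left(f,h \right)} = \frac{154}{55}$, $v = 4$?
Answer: $\frac{3407024}{15} \approx 2.2714 \cdot 10^{5}$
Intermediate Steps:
$P = 6$ ($P = 2 + 4 = 6$)
$F{\left(f,h \right)} = \frac{14}{15}$ ($F{\left(f,h \right)} = \frac{154 \cdot \frac{1}{55}}{3} = \frac{1}{3} \cdot \frac{14}{5} = \frac{14}{15}$)
$j{\left(A \right)} = -2 + 84 A^{2}$ ($j{\left(A \right)} = -2 + 14 \cdot 6 A^{2} = -2 + 84 A^{2}$)
$j{\left(-52 \right)} + F{\left(218,109 \right)} = \left(-2 + 84 \left(-52\right)^{2}\right) + \frac{14}{15} = \left(-2 + 84 \cdot 2704\right) + \frac{14}{15} = \left(-2 + 227136\right) + \frac{14}{15} = 227134 + \frac{14}{15} = \frac{3407024}{15}$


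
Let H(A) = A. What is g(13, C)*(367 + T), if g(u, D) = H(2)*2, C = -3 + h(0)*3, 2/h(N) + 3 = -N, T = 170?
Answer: 2148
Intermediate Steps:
h(N) = 2/(-3 - N)
C = -5 (C = -3 - 2/(3 + 0)*3 = -3 - 2/3*3 = -3 - 2*⅓*3 = -3 - ⅔*3 = -3 - 2 = -5)
g(u, D) = 4 (g(u, D) = 2*2 = 4)
g(13, C)*(367 + T) = 4*(367 + 170) = 4*537 = 2148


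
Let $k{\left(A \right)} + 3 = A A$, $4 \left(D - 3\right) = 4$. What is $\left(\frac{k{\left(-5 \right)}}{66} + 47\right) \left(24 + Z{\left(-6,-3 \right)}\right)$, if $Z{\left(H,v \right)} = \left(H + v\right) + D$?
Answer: $\frac{2698}{3} \approx 899.33$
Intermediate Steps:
$D = 4$ ($D = 3 + \frac{1}{4} \cdot 4 = 3 + 1 = 4$)
$k{\left(A \right)} = -3 + A^{2}$ ($k{\left(A \right)} = -3 + A A = -3 + A^{2}$)
$Z{\left(H,v \right)} = 4 + H + v$ ($Z{\left(H,v \right)} = \left(H + v\right) + 4 = 4 + H + v$)
$\left(\frac{k{\left(-5 \right)}}{66} + 47\right) \left(24 + Z{\left(-6,-3 \right)}\right) = \left(\frac{-3 + \left(-5\right)^{2}}{66} + 47\right) \left(24 - 5\right) = \left(\left(-3 + 25\right) \frac{1}{66} + 47\right) \left(24 - 5\right) = \left(22 \cdot \frac{1}{66} + 47\right) 19 = \left(\frac{1}{3} + 47\right) 19 = \frac{142}{3} \cdot 19 = \frac{2698}{3}$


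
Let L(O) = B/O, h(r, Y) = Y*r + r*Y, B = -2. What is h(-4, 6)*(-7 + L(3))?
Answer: 368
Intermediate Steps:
h(r, Y) = 2*Y*r (h(r, Y) = Y*r + Y*r = 2*Y*r)
L(O) = -2/O
h(-4, 6)*(-7 + L(3)) = (2*6*(-4))*(-7 - 2/3) = -48*(-7 - 2*⅓) = -48*(-7 - ⅔) = -48*(-23/3) = 368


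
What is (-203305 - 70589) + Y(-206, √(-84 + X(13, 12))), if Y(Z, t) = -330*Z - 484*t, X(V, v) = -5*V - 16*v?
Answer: -205914 - 484*I*√341 ≈ -2.0591e+5 - 8937.6*I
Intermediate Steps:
X(V, v) = -16*v - 5*V
Y(Z, t) = -484*t - 330*Z
(-203305 - 70589) + Y(-206, √(-84 + X(13, 12))) = (-203305 - 70589) + (-484*√(-84 + (-16*12 - 5*13)) - 330*(-206)) = -273894 + (-484*√(-84 + (-192 - 65)) + 67980) = -273894 + (-484*√(-84 - 257) + 67980) = -273894 + (-484*I*√341 + 67980) = -273894 + (67980 - 484*I*√341) = -205914 - 484*I*√341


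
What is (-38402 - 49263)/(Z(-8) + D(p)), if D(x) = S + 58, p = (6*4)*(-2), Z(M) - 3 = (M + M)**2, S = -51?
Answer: -87665/266 ≈ -329.57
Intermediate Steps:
Z(M) = 3 + 4*M**2 (Z(M) = 3 + (M + M)**2 = 3 + (2*M)**2 = 3 + 4*M**2)
p = -48 (p = 24*(-2) = -48)
D(x) = 7 (D(x) = -51 + 58 = 7)
(-38402 - 49263)/(Z(-8) + D(p)) = (-38402 - 49263)/((3 + 4*(-8)**2) + 7) = -87665/((3 + 4*64) + 7) = -87665/((3 + 256) + 7) = -87665/(259 + 7) = -87665/266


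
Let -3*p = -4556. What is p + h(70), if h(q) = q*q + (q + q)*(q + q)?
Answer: 78056/3 ≈ 26019.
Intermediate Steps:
p = 4556/3 (p = -⅓*(-4556) = 4556/3 ≈ 1518.7)
h(q) = 5*q² (h(q) = q² + (2*q)*(2*q) = q² + 4*q² = 5*q²)
p + h(70) = 4556/3 + 5*70² = 4556/3 + 5*4900 = 4556/3 + 24500 = 78056/3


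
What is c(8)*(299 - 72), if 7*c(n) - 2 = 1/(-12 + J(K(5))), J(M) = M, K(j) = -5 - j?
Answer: 9761/154 ≈ 63.383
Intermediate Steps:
c(n) = 43/154 (c(n) = 2/7 + 1/(7*(-12 + (-5 - 1*5))) = 2/7 + 1/(7*(-12 + (-5 - 5))) = 2/7 + 1/(7*(-12 - 10)) = 2/7 + (⅐)/(-22) = 2/7 + (⅐)*(-1/22) = 2/7 - 1/154 = 43/154)
c(8)*(299 - 72) = 43*(299 - 72)/154 = (43/154)*227 = 9761/154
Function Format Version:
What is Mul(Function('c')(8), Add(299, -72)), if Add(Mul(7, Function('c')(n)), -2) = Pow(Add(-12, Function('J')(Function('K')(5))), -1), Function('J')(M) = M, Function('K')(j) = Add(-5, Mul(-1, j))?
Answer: Rational(9761, 154) ≈ 63.383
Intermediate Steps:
Function('c')(n) = Rational(43, 154) (Function('c')(n) = Add(Rational(2, 7), Mul(Rational(1, 7), Pow(Add(-12, Add(-5, Mul(-1, 5))), -1))) = Add(Rational(2, 7), Mul(Rational(1, 7), Pow(Add(-12, Add(-5, -5)), -1))) = Add(Rational(2, 7), Mul(Rational(1, 7), Pow(Add(-12, -10), -1))) = Add(Rational(2, 7), Mul(Rational(1, 7), Pow(-22, -1))) = Add(Rational(2, 7), Mul(Rational(1, 7), Rational(-1, 22))) = Add(Rational(2, 7), Rational(-1, 154)) = Rational(43, 154))
Mul(Function('c')(8), Add(299, -72)) = Mul(Rational(43, 154), Add(299, -72)) = Mul(Rational(43, 154), 227) = Rational(9761, 154)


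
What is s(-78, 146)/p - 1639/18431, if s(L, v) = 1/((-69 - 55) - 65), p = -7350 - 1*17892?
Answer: -1117031593/12561353154 ≈ -0.088926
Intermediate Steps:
p = -25242 (p = -7350 - 17892 = -25242)
s(L, v) = -1/189 (s(L, v) = 1/(-124 - 65) = 1/(-189) = -1/189)
s(-78, 146)/p - 1639/18431 = -1/189/(-25242) - 1639/18431 = -1/189*(-1/25242) - 1639*1/18431 = 1/4770738 - 1639/18431 = -1117031593/12561353154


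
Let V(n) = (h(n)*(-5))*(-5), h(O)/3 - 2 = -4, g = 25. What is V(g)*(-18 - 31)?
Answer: 7350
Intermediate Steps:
h(O) = -6 (h(O) = 6 + 3*(-4) = 6 - 12 = -6)
V(n) = -150 (V(n) = -6*(-5)*(-5) = 30*(-5) = -150)
V(g)*(-18 - 31) = -150*(-18 - 31) = -150*(-49) = 7350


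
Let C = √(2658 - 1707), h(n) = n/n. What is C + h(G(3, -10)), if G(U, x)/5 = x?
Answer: 1 + √951 ≈ 31.838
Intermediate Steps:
G(U, x) = 5*x
h(n) = 1
C = √951 ≈ 30.838
C + h(G(3, -10)) = √951 + 1 = 1 + √951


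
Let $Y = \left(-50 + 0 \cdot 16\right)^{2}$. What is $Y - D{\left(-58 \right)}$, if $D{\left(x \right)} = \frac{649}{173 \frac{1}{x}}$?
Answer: $\frac{470142}{173} \approx 2717.6$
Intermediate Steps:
$D{\left(x \right)} = \frac{649 x}{173}$ ($D{\left(x \right)} = 649 \frac{x}{173} = \frac{649 x}{173}$)
$Y = 2500$ ($Y = \left(-50 + 0\right)^{2} = \left(-50\right)^{2} = 2500$)
$Y - D{\left(-58 \right)} = 2500 - \frac{649}{173} \left(-58\right) = 2500 - - \frac{37642}{173} = 2500 + \frac{37642}{173} = \frac{470142}{173}$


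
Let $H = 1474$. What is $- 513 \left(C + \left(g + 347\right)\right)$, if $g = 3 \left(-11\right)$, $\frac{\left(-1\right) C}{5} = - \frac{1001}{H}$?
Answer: $- \frac{21818403}{134} \approx -1.6282 \cdot 10^{5}$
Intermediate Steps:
$C = \frac{455}{134}$ ($C = - 5 \left(- \frac{1001}{1474}\right) = - 5 \left(\left(-1001\right) \frac{1}{1474}\right) = \left(-5\right) \left(- \frac{91}{134}\right) = \frac{455}{134} \approx 3.3955$)
$g = -33$
$- 513 \left(C + \left(g + 347\right)\right) = - 513 \left(\frac{455}{134} + \left(-33 + 347\right)\right) = - 513 \left(\frac{455}{134} + 314\right) = \left(-513\right) \frac{42531}{134} = - \frac{21818403}{134}$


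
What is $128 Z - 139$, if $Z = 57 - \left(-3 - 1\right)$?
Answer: $7669$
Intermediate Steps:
$Z = 61$ ($Z = 57 - \left(-3 - 1\right) = 57 - -4 = 57 + 4 = 61$)
$128 Z - 139 = 128 \cdot 61 - 139 = 7808 - 139 = 7669$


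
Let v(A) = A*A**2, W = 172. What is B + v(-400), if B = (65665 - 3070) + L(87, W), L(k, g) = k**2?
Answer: -63929836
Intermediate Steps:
B = 70164 (B = (65665 - 3070) + 87**2 = 62595 + 7569 = 70164)
v(A) = A**3
B + v(-400) = 70164 + (-400)**3 = 70164 - 64000000 = -63929836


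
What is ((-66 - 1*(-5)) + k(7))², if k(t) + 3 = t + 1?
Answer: 3136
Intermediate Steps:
k(t) = -2 + t (k(t) = -3 + (t + 1) = -3 + (1 + t) = -2 + t)
((-66 - 1*(-5)) + k(7))² = ((-66 - 1*(-5)) + (-2 + 7))² = ((-66 + 5) + 5)² = (-61 + 5)² = (-56)² = 3136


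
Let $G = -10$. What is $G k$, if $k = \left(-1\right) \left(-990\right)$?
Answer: $-9900$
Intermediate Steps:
$k = 990$
$G k = \left(-10\right) 990 = -9900$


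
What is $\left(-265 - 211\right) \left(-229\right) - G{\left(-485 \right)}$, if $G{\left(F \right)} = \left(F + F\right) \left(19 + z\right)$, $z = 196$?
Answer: $317554$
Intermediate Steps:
$G{\left(F \right)} = 430 F$ ($G{\left(F \right)} = \left(F + F\right) \left(19 + 196\right) = 2 F 215 = 430 F$)
$\left(-265 - 211\right) \left(-229\right) - G{\left(-485 \right)} = \left(-265 - 211\right) \left(-229\right) - 430 \left(-485\right) = \left(-476\right) \left(-229\right) - -208550 = 109004 + 208550 = 317554$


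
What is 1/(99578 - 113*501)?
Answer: 1/42965 ≈ 2.3275e-5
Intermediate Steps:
1/(99578 - 113*501) = 1/(99578 - 56613) = 1/42965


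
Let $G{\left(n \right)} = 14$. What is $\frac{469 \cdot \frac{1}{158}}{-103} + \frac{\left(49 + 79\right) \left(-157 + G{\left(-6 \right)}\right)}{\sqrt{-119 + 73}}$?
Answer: $- \frac{469}{16274} + \frac{9152 i \sqrt{46}}{23} \approx -0.028819 + 2698.8 i$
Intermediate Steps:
$\frac{469 \cdot \frac{1}{158}}{-103} + \frac{\left(49 + 79\right) \left(-157 + G{\left(-6 \right)}\right)}{\sqrt{-119 + 73}} = \frac{469 \cdot \frac{1}{158}}{-103} + \frac{\left(49 + 79\right) \left(-157 + 14\right)}{\sqrt{-119 + 73}} = 469 \cdot \frac{1}{158} \left(- \frac{1}{103}\right) + \frac{128 \left(-143\right)}{\sqrt{-46}} = \frac{469}{158} \left(- \frac{1}{103}\right) - \frac{18304}{i \sqrt{46}} = - \frac{469}{16274} - 18304 \left(- \frac{i \sqrt{46}}{46}\right) = - \frac{469}{16274} + \frac{9152 i \sqrt{46}}{23}$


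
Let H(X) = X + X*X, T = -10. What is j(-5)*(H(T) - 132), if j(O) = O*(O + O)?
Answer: -2100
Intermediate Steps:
j(O) = 2*O² (j(O) = O*(2*O) = 2*O²)
H(X) = X + X²
j(-5)*(H(T) - 132) = (2*(-5)²)*(-10*(1 - 10) - 132) = (2*25)*(-10*(-9) - 132) = 50*(90 - 132) = 50*(-42) = -2100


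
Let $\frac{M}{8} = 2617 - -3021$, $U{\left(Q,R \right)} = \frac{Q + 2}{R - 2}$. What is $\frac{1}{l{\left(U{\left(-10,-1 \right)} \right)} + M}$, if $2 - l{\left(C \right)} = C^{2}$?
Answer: $\frac{9}{405890} \approx 2.2173 \cdot 10^{-5}$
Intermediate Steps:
$U{\left(Q,R \right)} = \frac{2 + Q}{-2 + R}$
$M = 45104$ ($M = 8 \left(2617 - -3021\right) = 8 \left(2617 + 3021\right) = 8 \cdot 5638 = 45104$)
$l{\left(C \right)} = 2 - C^{2}$
$\frac{1}{l{\left(U{\left(-10,-1 \right)} \right)} + M} = \frac{1}{\left(2 - \left(\frac{2 - 10}{-2 - 1}\right)^{2}\right) + 45104} = \frac{1}{\left(2 - \left(\frac{1}{-3} \left(-8\right)\right)^{2}\right) + 45104} = \frac{1}{\left(2 - \left(\left(- \frac{1}{3}\right) \left(-8\right)\right)^{2}\right) + 45104} = \frac{1}{\left(2 - \left(\frac{8}{3}\right)^{2}\right) + 45104} = \frac{1}{\left(2 - \frac{64}{9}\right) + 45104} = \frac{1}{- \frac{46}{9} + 45104} = \frac{1}{\frac{405890}{9}} = \frac{9}{405890}$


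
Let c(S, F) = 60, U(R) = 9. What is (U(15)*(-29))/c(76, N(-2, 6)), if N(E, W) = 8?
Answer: -87/20 ≈ -4.3500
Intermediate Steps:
(U(15)*(-29))/c(76, N(-2, 6)) = (9*(-29))/60 = -261*1/60 = -87/20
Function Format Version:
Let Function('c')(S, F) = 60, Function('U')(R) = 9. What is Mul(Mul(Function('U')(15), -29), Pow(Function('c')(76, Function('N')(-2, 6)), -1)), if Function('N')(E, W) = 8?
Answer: Rational(-87, 20) ≈ -4.3500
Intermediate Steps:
Mul(Mul(Function('U')(15), -29), Pow(Function('c')(76, Function('N')(-2, 6)), -1)) = Mul(Mul(9, -29), Pow(60, -1)) = Mul(-261, Rational(1, 60)) = Rational(-87, 20)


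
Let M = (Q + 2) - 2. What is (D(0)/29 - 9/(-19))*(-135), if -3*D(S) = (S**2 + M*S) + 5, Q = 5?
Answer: -30960/551 ≈ -56.189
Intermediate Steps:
M = 5 (M = (5 + 2) - 2 = 7 - 2 = 5)
D(S) = -5/3 - 5*S/3 - S**2/3 (D(S) = -((S**2 + 5*S) + 5)/3 = -(5 + S**2 + 5*S)/3 = -5/3 - 5*S/3 - S**2/3)
(D(0)/29 - 9/(-19))*(-135) = ((-5/3 - 5/3*0 - 1/3*0**2)/29 - 9/(-19))*(-135) = ((-5/3 + 0 - 1/3*0)*(1/29) - 9*(-1/19))*(-135) = ((-5/3 + 0 + 0)*(1/29) + 9/19)*(-135) = (-5/3*1/29 + 9/19)*(-135) = (-5/87 + 9/19)*(-135) = (688/1653)*(-135) = -30960/551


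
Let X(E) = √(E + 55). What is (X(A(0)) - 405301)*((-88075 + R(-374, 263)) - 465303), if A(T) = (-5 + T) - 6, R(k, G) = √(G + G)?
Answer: (405301 - 2*√11)*(553378 - √526) ≈ 2.2427e+11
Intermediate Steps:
R(k, G) = √2*√G (R(k, G) = √(2*G) = √2*√G)
A(T) = -11 + T
X(E) = √(55 + E)
(X(A(0)) - 405301)*((-88075 + R(-374, 263)) - 465303) = (√(55 + (-11 + 0)) - 405301)*((-88075 + √2*√263) - 465303) = (√(55 - 11) - 405301)*((-88075 + √526) - 465303) = (√44 - 405301)*(-553378 + √526) = (2*√11 - 405301)*(-553378 + √526) = (-405301 + 2*√11)*(-553378 + √526) = (-553378 + √526)*(-405301 + 2*√11)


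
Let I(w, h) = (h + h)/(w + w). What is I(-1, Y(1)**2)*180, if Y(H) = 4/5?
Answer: -576/5 ≈ -115.20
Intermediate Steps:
Y(H) = 4/5 (Y(H) = 4*(1/5) = 4/5)
I(w, h) = h/w (I(w, h) = (2*h)/((2*w)) = (2*h)*(1/(2*w)) = h/w)
I(-1, Y(1)**2)*180 = ((4/5)**2/(-1))*180 = ((16/25)*(-1))*180 = -16/25*180 = -576/5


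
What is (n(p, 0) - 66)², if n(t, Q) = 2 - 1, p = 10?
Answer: 4225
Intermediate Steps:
n(t, Q) = 1
(n(p, 0) - 66)² = (1 - 66)² = (-65)² = 4225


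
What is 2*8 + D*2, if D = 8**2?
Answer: 144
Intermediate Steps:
D = 64
2*8 + D*2 = 2*8 + 64*2 = 16 + 128 = 144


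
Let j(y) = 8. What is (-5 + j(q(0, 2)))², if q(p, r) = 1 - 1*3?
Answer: 9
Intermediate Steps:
q(p, r) = -2 (q(p, r) = 1 - 3 = -2)
(-5 + j(q(0, 2)))² = (-5 + 8)² = 3² = 9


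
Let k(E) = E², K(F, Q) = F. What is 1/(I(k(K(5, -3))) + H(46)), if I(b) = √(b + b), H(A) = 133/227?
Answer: -30191/2558761 + 257645*√2/2558761 ≈ 0.13060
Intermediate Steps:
H(A) = 133/227 (H(A) = 133*(1/227) = 133/227)
I(b) = √2*√b (I(b) = √(2*b) = √2*√b)
1/(I(k(K(5, -3))) + H(46)) = 1/(√2*√(5²) + 133/227) = 1/(√2*√25 + 133/227) = 1/(√2*5 + 133/227) = 1/(5*√2 + 133/227) = 1/(133/227 + 5*√2)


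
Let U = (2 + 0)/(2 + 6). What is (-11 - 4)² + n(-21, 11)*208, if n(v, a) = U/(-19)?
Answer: 4223/19 ≈ 222.26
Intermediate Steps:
U = ¼ (U = 2/8 = 2*(⅛) = ¼ ≈ 0.25000)
n(v, a) = -1/76 (n(v, a) = (¼)/(-19) = (¼)*(-1/19) = -1/76)
(-11 - 4)² + n(-21, 11)*208 = (-11 - 4)² - 1/76*208 = (-15)² - 52/19 = 225 - 52/19 = 4223/19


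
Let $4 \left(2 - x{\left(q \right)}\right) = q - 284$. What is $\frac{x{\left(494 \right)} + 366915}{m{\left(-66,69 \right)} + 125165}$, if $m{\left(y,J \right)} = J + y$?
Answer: $\frac{733729}{250336} \approx 2.931$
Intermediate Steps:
$x{\left(q \right)} = 73 - \frac{q}{4}$ ($x{\left(q \right)} = 2 - \frac{q - 284}{4} = 2 - \frac{-284 + q}{4} = 2 - \left(-71 + \frac{q}{4}\right) = 73 - \frac{q}{4}$)
$\frac{x{\left(494 \right)} + 366915}{m{\left(-66,69 \right)} + 125165} = \frac{\left(73 - \frac{247}{2}\right) + 366915}{\left(69 - 66\right) + 125165} = \frac{\left(73 - \frac{247}{2}\right) + 366915}{3 + 125165} = \frac{- \frac{101}{2} + 366915}{125168} = \frac{733729}{2} \cdot \frac{1}{125168} = \frac{733729}{250336}$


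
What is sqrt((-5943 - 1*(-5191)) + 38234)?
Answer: sqrt(37482) ≈ 193.60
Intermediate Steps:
sqrt((-5943 - 1*(-5191)) + 38234) = sqrt((-5943 + 5191) + 38234) = sqrt(-752 + 38234) = sqrt(37482)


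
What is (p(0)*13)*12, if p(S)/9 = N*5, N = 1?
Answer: 7020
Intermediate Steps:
p(S) = 45 (p(S) = 9*(1*5) = 9*5 = 45)
(p(0)*13)*12 = (45*13)*12 = 585*12 = 7020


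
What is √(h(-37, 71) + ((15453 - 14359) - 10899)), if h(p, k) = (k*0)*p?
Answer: I*√9805 ≈ 99.02*I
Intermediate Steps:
h(p, k) = 0 (h(p, k) = 0*p = 0)
√(h(-37, 71) + ((15453 - 14359) - 10899)) = √(0 + ((15453 - 14359) - 10899)) = √(0 + (1094 - 10899)) = √(0 - 9805) = √(-9805) = I*√9805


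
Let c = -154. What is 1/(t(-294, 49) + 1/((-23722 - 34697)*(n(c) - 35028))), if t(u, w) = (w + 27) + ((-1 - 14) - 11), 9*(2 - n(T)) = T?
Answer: 2045184280/102259214001 ≈ 0.020000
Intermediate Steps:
n(T) = 2 - T/9
t(u, w) = 1 + w (t(u, w) = (27 + w) + (-15 - 11) = (27 + w) - 26 = 1 + w)
1/(t(-294, 49) + 1/((-23722 - 34697)*(n(c) - 35028))) = 1/((1 + 49) + 1/((-23722 - 34697)*((2 - 1/9*(-154)) - 35028))) = 1/(50 + 1/(-58419*((2 + 154/9) - 35028))) = 1/(50 + 1/(-58419*(172/9 - 35028))) = 1/(50 + 1/(-58419*(-315080/9))) = 1/(50 + 1/2045184280) = 1/(102259214001/2045184280) = 2045184280/102259214001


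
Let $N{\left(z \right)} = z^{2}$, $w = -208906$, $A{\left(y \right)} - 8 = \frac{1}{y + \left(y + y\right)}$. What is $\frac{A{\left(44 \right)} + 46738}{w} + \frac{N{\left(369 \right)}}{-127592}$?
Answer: $- \frac{6923815813}{5363452644} \approx -1.2909$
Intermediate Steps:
$A{\left(y \right)} = 8 + \frac{1}{3 y}$ ($A{\left(y \right)} = 8 + \frac{1}{y + \left(y + y\right)} = 8 + \frac{1}{y + 2 y} = 8 + \frac{1}{3 y}$)
$\frac{A{\left(44 \right)} + 46738}{w} + \frac{N{\left(369 \right)}}{-127592} = \frac{\left(8 + \frac{1}{3 \cdot 44}\right) + 46738}{-208906} + \frac{369^{2}}{-127592} = \left(\left(8 + \frac{1}{3} \cdot \frac{1}{44}\right) + 46738\right) \left(- \frac{1}{208906}\right) + 136161 \left(- \frac{1}{127592}\right) = \left(\left(8 + \frac{1}{132}\right) + 46738\right) \left(- \frac{1}{208906}\right) - \frac{3321}{3112} = \left(\frac{1057}{132} + 46738\right) \left(- \frac{1}{208906}\right) - \frac{3321}{3112} = \frac{6170473}{132} \left(- \frac{1}{208906}\right) - \frac{3321}{3112} = - \frac{6170473}{27575592} - \frac{3321}{3112} = - \frac{6923815813}{5363452644}$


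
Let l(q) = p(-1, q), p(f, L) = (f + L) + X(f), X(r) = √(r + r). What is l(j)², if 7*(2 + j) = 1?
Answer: 302/49 - 40*I*√2/7 ≈ 6.1633 - 8.0812*I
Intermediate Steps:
j = -13/7 (j = -2 + (⅐)*1 = -2 + ⅐ = -13/7 ≈ -1.8571)
X(r) = √2*√r (X(r) = √(2*r) = √2*√r)
p(f, L) = L + f + √2*√f (p(f, L) = (f + L) + √2*√f = (L + f) + √2*√f = L + f + √2*√f)
l(q) = -1 + q + I*√2 (l(q) = q - 1 + √2*√(-1) = q - 1 + √2*I = q - 1 + I*√2 = -1 + q + I*√2)
l(j)² = (-1 - 13/7 + I*√2)² = (-20/7 + I*√2)²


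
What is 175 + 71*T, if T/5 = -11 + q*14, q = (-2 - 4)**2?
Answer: 175190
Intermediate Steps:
q = 36 (q = (-6)**2 = 36)
T = 2465 (T = 5*(-11 + 36*14) = 5*(-11 + 504) = 5*493 = 2465)
175 + 71*T = 175 + 71*2465 = 175 + 175015 = 175190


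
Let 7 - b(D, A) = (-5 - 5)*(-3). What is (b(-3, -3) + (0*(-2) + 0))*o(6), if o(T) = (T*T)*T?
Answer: -4968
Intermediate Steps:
b(D, A) = -23 (b(D, A) = 7 - (-5 - 5)*(-3) = 7 - (-10)*(-3) = 7 - 1*30 = 7 - 30 = -23)
o(T) = T³ (o(T) = T²*T = T³)
(b(-3, -3) + (0*(-2) + 0))*o(6) = (-23 + (0*(-2) + 0))*6³ = (-23 + (0 + 0))*216 = (-23 + 0)*216 = -23*216 = -4968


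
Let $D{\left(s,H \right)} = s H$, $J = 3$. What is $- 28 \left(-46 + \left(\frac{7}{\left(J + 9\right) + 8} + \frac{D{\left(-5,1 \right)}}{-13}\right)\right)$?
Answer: $\frac{82383}{65} \approx 1267.4$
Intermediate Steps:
$D{\left(s,H \right)} = H s$
$- 28 \left(-46 + \left(\frac{7}{\left(J + 9\right) + 8} + \frac{D{\left(-5,1 \right)}}{-13}\right)\right) = - 28 \left(-46 + \left(\frac{7}{\left(3 + 9\right) + 8} + \frac{1 \left(-5\right)}{-13}\right)\right) = - 28 \left(-46 + \left(\frac{7}{12 + 8} - - \frac{5}{13}\right)\right) = - 28 \left(-46 + \left(\frac{7}{20} + \frac{5}{13}\right)\right) = - 28 \left(-46 + \frac{191}{260}\right) = \left(-28\right) \left(- \frac{11769}{260}\right) = \frac{82383}{65}$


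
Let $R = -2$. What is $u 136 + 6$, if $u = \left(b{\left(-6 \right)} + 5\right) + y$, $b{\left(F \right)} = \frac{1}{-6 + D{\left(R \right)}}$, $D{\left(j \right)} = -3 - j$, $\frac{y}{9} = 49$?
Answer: $\frac{424498}{7} \approx 60643.0$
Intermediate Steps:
$y = 441$ ($y = 9 \cdot 49 = 441$)
$b{\left(F \right)} = - \frac{1}{7}$ ($b{\left(F \right)} = \frac{1}{-6 - 1} = \frac{1}{-7} = - \frac{1}{7}$)
$u = \frac{3121}{7}$ ($u = \left(- \frac{1}{7} + 5\right) + 441 = \frac{34}{7} + 441 = \frac{3121}{7} \approx 445.86$)
$u 136 + 6 = \frac{3121}{7} \cdot 136 + 6 = \frac{424456}{7} + 6 = \frac{424498}{7}$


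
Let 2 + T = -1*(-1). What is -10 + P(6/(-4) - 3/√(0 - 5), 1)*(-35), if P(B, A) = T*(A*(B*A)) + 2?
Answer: -265/2 + 21*I*√5 ≈ -132.5 + 46.957*I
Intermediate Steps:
T = -1 (T = -2 - 1*(-1) = -2 + 1 = -1)
P(B, A) = 2 - B*A² (P(B, A) = -A*B*A + 2 = -A*A*B + 2 = -B*A² + 2 = 2 - B*A²)
-10 + P(6/(-4) - 3/√(0 - 5), 1)*(-35) = -10 + (2 - 1*(6/(-4) - 3/√(0 - 5))*1²)*(-35) = -10 + (2 - 1*(6*(-¼) - 3*(-I*√5/5))*1)*(-35) = -10 + (2 - 1*(-3/2 - 3*(-I*√5/5))*1)*(-35) = -10 + (2 - 1*(-3/2 - (-3)*I*√5/5)*1)*(-35) = -10 + (2 - 1*(-3/2 + 3*I*√5/5)*1)*(-35) = -10 + (2 + (3/2 - 3*I*√5/5))*(-35) = -10 + (7/2 - 3*I*√5/5)*(-35) = -10 + (-245/2 + 21*I*√5) = -265/2 + 21*I*√5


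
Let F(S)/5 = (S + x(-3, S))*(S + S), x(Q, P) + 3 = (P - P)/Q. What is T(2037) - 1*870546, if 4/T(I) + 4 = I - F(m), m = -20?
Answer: -2234691586/2567 ≈ -8.7055e+5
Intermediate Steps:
x(Q, P) = -3 (x(Q, P) = -3 + (P - P)/Q = -3 + 0/Q = -3 + 0 = -3)
F(S) = 10*S*(-3 + S) (F(S) = 5*((S - 3)*(S + S)) = 5*((-3 + S)*(2*S)) = 5*(2*S*(-3 + S)) = 10*S*(-3 + S))
T(I) = 4/(-4604 + I) (T(I) = 4/(-4 + (I - 10*(-20)*(-3 - 20))) = 4/(-4 + (I - 10*(-20)*(-23))) = 4/(-4 + (I - 1*4600)) = 4/(-4 + (I - 4600)) = 4/(-4 + (-4600 + I)) = 4/(-4604 + I))
T(2037) - 1*870546 = 4/(-4604 + 2037) - 1*870546 = 4/(-2567) - 870546 = 4*(-1/2567) - 870546 = -4/2567 - 870546 = -2234691586/2567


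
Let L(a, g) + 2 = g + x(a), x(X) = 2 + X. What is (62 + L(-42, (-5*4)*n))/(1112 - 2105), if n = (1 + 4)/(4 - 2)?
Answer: 10/331 ≈ 0.030211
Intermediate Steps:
n = 5/2 ≈ 2.5000
L(a, g) = a + g (L(a, g) = -2 + (g + (2 + a)) = -2 + (2 + a + g) = a + g)
(62 + L(-42, (-5*4)*n))/(1112 - 2105) = (62 + (-42 - 5*4*(5/2)))/(1112 - 2105) = (62 + (-42 - 20*5/2))/(-993) = (62 + (-42 - 50))*(-1/993) = (62 - 92)*(-1/993) = -30*(-1/993) = 10/331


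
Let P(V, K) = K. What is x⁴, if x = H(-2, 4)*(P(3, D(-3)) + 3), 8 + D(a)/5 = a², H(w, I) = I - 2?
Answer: 65536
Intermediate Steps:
H(w, I) = -2 + I
D(a) = -40 + 5*a²
x = 16 (x = (-2 + 4)*((-40 + 5*(-3)²) + 3) = 2*((-40 + 5*9) + 3) = 2*((-40 + 45) + 3) = 2*(5 + 3) = 2*8 = 16)
x⁴ = 16⁴ = 65536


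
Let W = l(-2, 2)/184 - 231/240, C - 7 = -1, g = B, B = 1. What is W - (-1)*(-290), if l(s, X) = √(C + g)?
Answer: -23277/80 + √7/184 ≈ -290.95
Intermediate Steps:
g = 1
C = 6 (C = 7 - 1 = 6)
l(s, X) = √7 (l(s, X) = √(6 + 1) = √7)
W = -77/80 + √7/184 (W = √7/184 - 231/240 = √7*(1/184) - 231*1/240 = √7/184 - 77/80 = -77/80 + √7/184 ≈ -0.94812)
W - (-1)*(-290) = (-77/80 + √7/184) - (-1)*(-290) = (-77/80 + √7/184) - 1*290 = (-77/80 + √7/184) - 290 = -23277/80 + √7/184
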